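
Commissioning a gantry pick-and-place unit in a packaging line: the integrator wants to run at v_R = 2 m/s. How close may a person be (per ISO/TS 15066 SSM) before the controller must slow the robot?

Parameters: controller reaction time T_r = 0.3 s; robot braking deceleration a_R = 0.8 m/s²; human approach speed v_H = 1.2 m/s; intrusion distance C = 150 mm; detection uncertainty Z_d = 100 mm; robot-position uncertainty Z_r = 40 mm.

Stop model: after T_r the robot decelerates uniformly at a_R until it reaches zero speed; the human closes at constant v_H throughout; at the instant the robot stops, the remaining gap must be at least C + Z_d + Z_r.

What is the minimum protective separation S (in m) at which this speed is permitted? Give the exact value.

S_min = 27/4 m = 6.7500 m

T_s = v_R/a_R = 2/(4/5) = 2.5000 s
robot in T_r: 2.0000·0.3000 = 0.6000 m
robot covers 2.0000·2.5000 − ½·0.8000·2.5000² = 2.5000 m while stopping
human closes 1.2000·2.8000 = 3.3600 m
residual clearance needed = 0.1500+0.1000+0.0400 = 0.2900 m
S_min ≈ 0.6000+2.5000+3.3600+0.2900  ⇒  S_min = 27/4 m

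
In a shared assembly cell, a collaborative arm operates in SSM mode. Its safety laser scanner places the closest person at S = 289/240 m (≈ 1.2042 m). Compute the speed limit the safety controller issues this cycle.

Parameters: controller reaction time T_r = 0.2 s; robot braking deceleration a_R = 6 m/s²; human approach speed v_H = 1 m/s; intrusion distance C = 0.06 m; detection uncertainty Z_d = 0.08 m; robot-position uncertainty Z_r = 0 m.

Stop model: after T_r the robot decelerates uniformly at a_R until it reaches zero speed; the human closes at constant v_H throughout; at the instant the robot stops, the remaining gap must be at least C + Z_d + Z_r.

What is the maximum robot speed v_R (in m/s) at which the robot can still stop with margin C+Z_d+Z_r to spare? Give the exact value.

at the boundary: (1/12)·v² + (11/30)·v + (-1037/1200) = 0
  disc = (11/30)² − 4·(1/12)·(-1037/1200) = 169/400 ; √disc = 13/20
  v_R = (−(11/30) + 13/20) / (2·(1/12)) = 17/10 m/s
check:
T_s = v_R/a_R = (17/10)/6 = 0.2833 s
robot in T_r: 1.7000·0.2000 = 0.3400 m
robot under decel: 1.7000²/(2·6.0000) = 0.2408 m
human over T_r+T_s: 1.0000·(0.2000+0.2833) = 0.4833 m
C+Z_d+Z_r = 0.0600+0.0800+0.0000 = 0.1400 m
sum ≈ 0.3400+0.2408+0.4833+0.1400 ≈ 1.2042 m = S ✓

v_R_max = 17/10 m/s = 1.7000 m/s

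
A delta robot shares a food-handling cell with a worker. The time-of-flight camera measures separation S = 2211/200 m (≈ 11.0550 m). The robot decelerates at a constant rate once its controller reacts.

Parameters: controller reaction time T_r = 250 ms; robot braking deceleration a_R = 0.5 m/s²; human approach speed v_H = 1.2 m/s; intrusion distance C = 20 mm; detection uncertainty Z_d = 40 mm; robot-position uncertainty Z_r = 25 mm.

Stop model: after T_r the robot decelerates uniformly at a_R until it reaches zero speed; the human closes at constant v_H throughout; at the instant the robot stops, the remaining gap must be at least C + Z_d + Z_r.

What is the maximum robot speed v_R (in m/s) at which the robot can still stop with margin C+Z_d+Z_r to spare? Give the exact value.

v_R_max = 11/5 m/s = 2.2000 m/s

quadratic (1)·v² + (53/20)·v + (-1067/100) = 0
  disc = (53/20)² − 4·(1)·(-1067/100) = 19881/400 ; √disc = 141/20
  v_R = (−(53/20) + 141/20) / (2·(1)) = 11/5 m/s
check:
T_s = v_R/a_R = (11/5)/(1/2) = 4.4000 s
reaction-phase robot travel = 2.2000·0.2500 = 0.5500 m
braking distance = 2.2000²/(2·0.5000) = 4.8400 m
person approaches 1.2000·(0.2500+4.4000) = 5.5800 m
margins: 0.0200+0.0400+0.0250 = 0.0850 m
sum ≈ 0.5500+4.8400+5.5800+0.0850 ≈ 11.0550 m = S ✓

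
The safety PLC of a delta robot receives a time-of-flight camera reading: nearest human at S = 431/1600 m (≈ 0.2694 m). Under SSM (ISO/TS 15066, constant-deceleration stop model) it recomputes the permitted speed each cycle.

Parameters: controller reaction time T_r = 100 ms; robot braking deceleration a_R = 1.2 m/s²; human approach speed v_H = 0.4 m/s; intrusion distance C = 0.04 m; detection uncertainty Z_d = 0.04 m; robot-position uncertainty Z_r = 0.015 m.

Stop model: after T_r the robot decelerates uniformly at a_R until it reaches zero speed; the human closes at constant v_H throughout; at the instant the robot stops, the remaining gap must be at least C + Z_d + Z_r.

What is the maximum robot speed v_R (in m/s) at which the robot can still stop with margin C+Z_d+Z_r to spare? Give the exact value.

v_R_max = 1/4 m/s = 0.2500 m/s

quadratic (5/12)·v² + (13/30)·v + (-43/320) = 0
  disc = (13/30)² − 4·(5/12)·(-43/320) = 5929/14400 ; √disc = 77/120
  v_R = (−(13/30) + 77/120) / (2·(5/12)) = 1/4 m/s
check:
stop time T_s = (1/4)/(6/5) = 0.2083 s
robot covers v_R·T_r = 0.2500·0.1000 = 0.0250 m before braking
robot covers 0.2500·0.2083 − ½·1.2000·0.2083² = 0.0260 m while stopping
human closes 0.4000·0.3083 = 0.1233 m
margins: 0.0400+0.0400+0.0150 = 0.0950 m
sum ≈ 0.0250+0.0260+0.1233+0.0950 ≈ 0.2694 m = S ✓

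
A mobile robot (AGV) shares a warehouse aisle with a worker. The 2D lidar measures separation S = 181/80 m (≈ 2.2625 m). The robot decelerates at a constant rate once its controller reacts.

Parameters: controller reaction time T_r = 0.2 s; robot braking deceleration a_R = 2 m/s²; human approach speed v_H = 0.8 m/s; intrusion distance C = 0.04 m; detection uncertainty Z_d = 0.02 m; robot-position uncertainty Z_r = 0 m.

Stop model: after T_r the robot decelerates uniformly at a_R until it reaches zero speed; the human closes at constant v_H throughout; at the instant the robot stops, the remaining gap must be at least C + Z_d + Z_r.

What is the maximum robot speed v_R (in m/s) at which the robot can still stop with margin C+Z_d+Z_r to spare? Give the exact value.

collect terms ⇒ (1/4)·v_R² + (3/5)·v_R + (-817/400) = 0
  disc = (3/5)² − 4·(1/4)·(-817/400) = 961/400 ; √disc = 31/20
  v_R = (−(3/5) + 31/20) / (2·(1/4)) = 19/10 m/s
check:
braking lasts T_s = (19/10)/2 = 0.9500 s
robot covers v_R·T_r = 1.9000·0.2000 = 0.3800 m before braking
robot under decel: 1.9000²/(2·2.0000) = 0.9025 m
human closes 0.8000·1.1500 = 0.9200 m
margins: 0.0400+0.0200+0.0000 = 0.0600 m
sum ≈ 0.3800+0.9025+0.9200+0.0600 ≈ 2.2625 m = S ✓

v_R_max = 19/10 m/s = 1.9000 m/s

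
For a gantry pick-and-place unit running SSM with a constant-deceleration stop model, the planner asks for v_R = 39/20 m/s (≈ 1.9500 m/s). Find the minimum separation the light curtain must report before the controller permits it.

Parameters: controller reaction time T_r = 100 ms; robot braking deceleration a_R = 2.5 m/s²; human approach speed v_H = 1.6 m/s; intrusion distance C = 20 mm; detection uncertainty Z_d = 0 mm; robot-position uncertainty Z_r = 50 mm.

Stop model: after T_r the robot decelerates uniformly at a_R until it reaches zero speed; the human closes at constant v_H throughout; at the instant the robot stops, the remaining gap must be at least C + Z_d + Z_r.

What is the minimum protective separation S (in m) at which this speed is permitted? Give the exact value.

stop time T_s = (39/20)/(5/2) = 0.7800 s
reaction-phase robot travel = 1.9500·0.1000 = 0.1950 m
robot under decel: 1.9500²/(2·2.5000) = 0.7605 m
human closes 1.6000·0.8800 = 1.4080 m
margins: 0.0200+0.0000+0.0500 = 0.0700 m
S_min ≈ 0.1950+0.7605+1.4080+0.0700  ⇒  S_min = 4867/2000 m

S_min = 4867/2000 m = 2.4335 m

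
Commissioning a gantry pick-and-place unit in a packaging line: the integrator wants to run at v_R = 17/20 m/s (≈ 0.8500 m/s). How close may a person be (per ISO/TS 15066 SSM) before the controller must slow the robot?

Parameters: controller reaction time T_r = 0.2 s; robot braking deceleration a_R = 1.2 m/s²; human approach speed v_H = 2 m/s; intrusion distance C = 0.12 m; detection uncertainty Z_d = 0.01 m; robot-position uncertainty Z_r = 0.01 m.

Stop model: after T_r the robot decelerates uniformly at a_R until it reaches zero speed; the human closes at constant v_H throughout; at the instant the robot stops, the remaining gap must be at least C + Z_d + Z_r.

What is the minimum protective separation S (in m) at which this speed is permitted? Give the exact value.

S_min = 11653/4800 m = 2.4277 m

braking lasts T_s = (17/20)/(6/5) = 0.7083 s
reaction-phase robot travel = 0.8500·0.2000 = 0.1700 m
robot covers 0.8500·0.7083 − ½·1.2000·0.7083² = 0.3010 m while stopping
human over T_r+T_s: 2.0000·(0.2000+0.7083) = 1.8167 m
margins: 0.1200+0.0100+0.0100 = 0.1400 m
S_min ≈ 0.1700+0.3010+1.8167+0.1400  ⇒  S_min = 11653/4800 m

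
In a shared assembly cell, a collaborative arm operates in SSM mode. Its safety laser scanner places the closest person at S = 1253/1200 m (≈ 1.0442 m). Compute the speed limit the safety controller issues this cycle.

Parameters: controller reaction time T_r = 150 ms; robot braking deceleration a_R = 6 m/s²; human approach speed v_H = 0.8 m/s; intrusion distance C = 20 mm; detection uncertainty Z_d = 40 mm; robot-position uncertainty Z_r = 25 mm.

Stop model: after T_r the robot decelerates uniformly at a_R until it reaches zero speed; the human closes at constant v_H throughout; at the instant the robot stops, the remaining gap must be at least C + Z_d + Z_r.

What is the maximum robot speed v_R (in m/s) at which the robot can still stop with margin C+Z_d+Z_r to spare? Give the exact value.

at the boundary: (1/12)·v² + (17/60)·v + (-1007/1200) = 0
  disc = (17/60)² − 4·(1/12)·(-1007/1200) = 9/25 ; √disc = 3/5
  v_R = (−(17/60) + 3/5) / (2·(1/12)) = 19/10 m/s
check:
braking lasts T_s = (19/10)/6 = 0.3167 s
reaction-phase robot travel = 1.9000·0.1500 = 0.2850 m
robot under decel: 1.9000²/(2·6.0000) = 0.3008 m
human over T_r+T_s: 0.8000·(0.1500+0.3167) = 0.3733 m
margins: 0.0200+0.0400+0.0250 = 0.0850 m
sum ≈ 0.2850+0.3008+0.3733+0.0850 ≈ 1.0442 m = S ✓

v_R_max = 19/10 m/s = 1.9000 m/s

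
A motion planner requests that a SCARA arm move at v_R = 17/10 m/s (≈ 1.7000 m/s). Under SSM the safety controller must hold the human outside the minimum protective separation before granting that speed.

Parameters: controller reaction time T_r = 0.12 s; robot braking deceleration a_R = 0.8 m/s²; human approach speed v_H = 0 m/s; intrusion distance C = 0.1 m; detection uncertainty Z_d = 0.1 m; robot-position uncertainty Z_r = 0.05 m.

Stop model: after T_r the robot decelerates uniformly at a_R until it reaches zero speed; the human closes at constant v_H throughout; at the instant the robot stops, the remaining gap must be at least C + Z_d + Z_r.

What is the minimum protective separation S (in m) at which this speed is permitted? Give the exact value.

braking lasts T_s = (17/10)/(4/5) = 2.1250 s
reaction-phase robot travel = 1.7000·0.1200 = 0.2040 m
robot covers 1.7000·2.1250 − ½·0.8000·2.1250² = 1.8062 m while stopping
human over T_r+T_s: 0.0000·(0.1200+2.1250) = 0.0000 m
C+Z_d+Z_r = 0.1000+0.1000+0.0500 = 0.2500 m
S_min ≈ 0.2040+1.8062+0.0000+0.2500  ⇒  S_min = 9041/4000 m

S_min = 9041/4000 m = 2.2603 m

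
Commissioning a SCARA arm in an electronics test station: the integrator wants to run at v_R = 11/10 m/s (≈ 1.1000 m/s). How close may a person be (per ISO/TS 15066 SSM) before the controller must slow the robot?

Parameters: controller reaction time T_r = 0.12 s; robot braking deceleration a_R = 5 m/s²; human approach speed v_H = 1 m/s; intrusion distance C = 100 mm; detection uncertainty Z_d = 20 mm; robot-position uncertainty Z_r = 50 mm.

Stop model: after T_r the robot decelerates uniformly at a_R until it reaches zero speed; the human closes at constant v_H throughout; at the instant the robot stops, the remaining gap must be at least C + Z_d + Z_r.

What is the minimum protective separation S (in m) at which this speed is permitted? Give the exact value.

S_min = 763/1000 m = 0.7630 m

T_s = v_R/a_R = (11/10)/5 = 0.2200 s
robot covers v_R·T_r = 1.1000·0.1200 = 0.1320 m before braking
braking distance = 1.1000²/(2·5.0000) = 0.1210 m
human closes 1.0000·0.3400 = 0.3400 m
C+Z_d+Z_r = 0.1000+0.0200+0.0500 = 0.1700 m
S_min ≈ 0.1320+0.1210+0.3400+0.1700  ⇒  S_min = 763/1000 m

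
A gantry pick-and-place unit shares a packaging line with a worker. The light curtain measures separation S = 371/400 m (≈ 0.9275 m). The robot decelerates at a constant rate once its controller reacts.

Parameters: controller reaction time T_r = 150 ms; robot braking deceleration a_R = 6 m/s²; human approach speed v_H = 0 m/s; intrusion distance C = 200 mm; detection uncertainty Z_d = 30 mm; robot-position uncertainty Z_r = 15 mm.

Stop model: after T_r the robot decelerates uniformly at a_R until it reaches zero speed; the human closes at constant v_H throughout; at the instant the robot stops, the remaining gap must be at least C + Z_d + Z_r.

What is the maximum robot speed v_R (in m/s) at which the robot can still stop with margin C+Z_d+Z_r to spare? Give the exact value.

v_R_max = 21/10 m/s = 2.1000 m/s

at the boundary: (1/12)·v² + (3/20)·v + (-273/400) = 0
  disc = (3/20)² − 4·(1/12)·(-273/400) = 1/4 ; √disc = 1/2
  v_R = (−(3/20) + 1/2) / (2·(1/12)) = 21/10 m/s
check:
stop time T_s = (21/10)/6 = 0.3500 s
robot in T_r: 2.1000·0.1500 = 0.3150 m
braking distance = 2.1000²/(2·6.0000) = 0.3675 m
human over T_r+T_s: 0.0000·(0.1500+0.3500) = 0.0000 m
residual clearance needed = 0.2000+0.0300+0.0150 = 0.2450 m
sum ≈ 0.3150+0.3675+0.0000+0.2450 ≈ 0.9275 m = S ✓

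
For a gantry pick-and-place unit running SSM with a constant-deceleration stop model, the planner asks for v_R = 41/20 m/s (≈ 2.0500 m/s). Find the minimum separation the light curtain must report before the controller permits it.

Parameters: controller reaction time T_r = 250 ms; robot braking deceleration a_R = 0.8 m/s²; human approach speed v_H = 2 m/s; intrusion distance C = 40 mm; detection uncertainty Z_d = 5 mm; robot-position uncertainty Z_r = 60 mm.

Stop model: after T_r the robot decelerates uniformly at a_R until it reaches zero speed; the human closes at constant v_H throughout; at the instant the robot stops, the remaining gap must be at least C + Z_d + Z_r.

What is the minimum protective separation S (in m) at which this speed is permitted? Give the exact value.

S_min = 28381/3200 m = 8.8691 m

stop time T_s = (41/20)/(4/5) = 2.5625 s
reaction-phase robot travel = 2.0500·0.2500 = 0.5125 m
robot covers 2.0500·2.5625 − ½·0.8000·2.5625² = 2.6266 m while stopping
person approaches 2.0000·(0.2500+2.5625) = 5.6250 m
residual clearance needed = 0.0400+0.0050+0.0600 = 0.1050 m
S_min ≈ 0.5125+2.6266+5.6250+0.1050  ⇒  S_min = 28381/3200 m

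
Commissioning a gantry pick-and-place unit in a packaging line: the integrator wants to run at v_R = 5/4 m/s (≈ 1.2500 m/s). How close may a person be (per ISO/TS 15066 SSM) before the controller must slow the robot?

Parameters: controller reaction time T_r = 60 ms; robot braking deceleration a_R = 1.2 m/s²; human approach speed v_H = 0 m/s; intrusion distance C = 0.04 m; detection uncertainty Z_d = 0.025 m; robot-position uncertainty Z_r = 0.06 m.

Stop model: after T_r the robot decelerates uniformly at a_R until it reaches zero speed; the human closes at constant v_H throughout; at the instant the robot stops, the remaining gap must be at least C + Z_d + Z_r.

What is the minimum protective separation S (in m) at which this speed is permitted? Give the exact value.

stop time T_s = (5/4)/(6/5) = 1.0417 s
robot in T_r: 1.2500·0.0600 = 0.0750 m
robot under decel: 1.2500²/(2·1.2000) = 0.6510 m
human over T_r+T_s: 0.0000·(0.0600+1.0417) = 0.0000 m
C+Z_d+Z_r = 0.0400+0.0250+0.0600 = 0.1250 m
S_min ≈ 0.0750+0.6510+0.0000+0.1250  ⇒  S_min = 817/960 m

S_min = 817/960 m = 0.8510 m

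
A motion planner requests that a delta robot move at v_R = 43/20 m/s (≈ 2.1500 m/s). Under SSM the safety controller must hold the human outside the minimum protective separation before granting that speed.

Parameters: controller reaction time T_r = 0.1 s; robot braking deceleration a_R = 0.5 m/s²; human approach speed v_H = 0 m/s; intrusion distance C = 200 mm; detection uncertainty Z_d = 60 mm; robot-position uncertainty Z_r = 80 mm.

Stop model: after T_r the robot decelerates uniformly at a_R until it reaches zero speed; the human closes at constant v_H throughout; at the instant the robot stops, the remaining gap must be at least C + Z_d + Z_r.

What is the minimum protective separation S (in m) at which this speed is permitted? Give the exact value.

T_s = v_R/a_R = (43/20)/(1/2) = 4.3000 s
robot covers v_R·T_r = 2.1500·0.1000 = 0.2150 m before braking
robot covers 2.1500·4.3000 − ½·0.5000·4.3000² = 4.6225 m while stopping
person approaches 0.0000·(0.1000+4.3000) = 0.0000 m
residual clearance needed = 0.2000+0.0600+0.0800 = 0.3400 m
S_min ≈ 0.2150+4.6225+0.0000+0.3400  ⇒  S_min = 2071/400 m

S_min = 2071/400 m = 5.1775 m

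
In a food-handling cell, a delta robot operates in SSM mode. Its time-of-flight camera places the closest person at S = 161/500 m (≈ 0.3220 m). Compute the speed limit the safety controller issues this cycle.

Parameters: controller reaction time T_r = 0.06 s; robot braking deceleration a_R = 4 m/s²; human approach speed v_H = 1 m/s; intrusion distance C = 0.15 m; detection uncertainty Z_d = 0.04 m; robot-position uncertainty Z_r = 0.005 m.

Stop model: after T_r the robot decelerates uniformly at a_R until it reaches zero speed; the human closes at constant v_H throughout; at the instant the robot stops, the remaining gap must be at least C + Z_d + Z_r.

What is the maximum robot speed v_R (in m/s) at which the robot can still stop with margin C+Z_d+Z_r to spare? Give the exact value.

v_R_max = 1/5 m/s = 0.2000 m/s

quadratic (1/8)·v² + (31/100)·v + (-67/1000) = 0
  disc = (31/100)² − 4·(1/8)·(-67/1000) = 81/625 ; √disc = 9/25
  v_R = (−(31/100) + 9/25) / (2·(1/8)) = 1/5 m/s
check:
T_s = v_R/a_R = (1/5)/4 = 0.0500 s
robot in T_r: 0.2000·0.0600 = 0.0120 m
braking distance = 0.2000²/(2·4.0000) = 0.0050 m
human over T_r+T_s: 1.0000·(0.0600+0.0500) = 0.1100 m
C+Z_d+Z_r = 0.1500+0.0400+0.0050 = 0.1950 m
sum ≈ 0.0120+0.0050+0.1100+0.1950 ≈ 0.3220 m = S ✓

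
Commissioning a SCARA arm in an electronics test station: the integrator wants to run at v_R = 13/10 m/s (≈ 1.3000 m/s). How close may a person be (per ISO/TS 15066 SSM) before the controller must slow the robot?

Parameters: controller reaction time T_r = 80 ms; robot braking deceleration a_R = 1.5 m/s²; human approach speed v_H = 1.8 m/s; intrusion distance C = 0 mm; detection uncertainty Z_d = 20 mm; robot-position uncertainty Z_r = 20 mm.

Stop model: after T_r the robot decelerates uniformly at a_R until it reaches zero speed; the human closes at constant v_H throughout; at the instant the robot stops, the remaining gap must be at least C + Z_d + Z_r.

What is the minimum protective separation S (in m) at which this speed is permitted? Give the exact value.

stop time T_s = (13/10)/(3/2) = 0.8667 s
robot in T_r: 1.3000·0.0800 = 0.1040 m
robot under decel: 1.3000²/(2·1.5000) = 0.5633 m
human closes 1.8000·0.9467 = 1.7040 m
C+Z_d+Z_r = 0.0000+0.0200+0.0200 = 0.0400 m
S_min ≈ 0.1040+0.5633+1.7040+0.0400  ⇒  S_min = 3617/1500 m

S_min = 3617/1500 m = 2.4113 m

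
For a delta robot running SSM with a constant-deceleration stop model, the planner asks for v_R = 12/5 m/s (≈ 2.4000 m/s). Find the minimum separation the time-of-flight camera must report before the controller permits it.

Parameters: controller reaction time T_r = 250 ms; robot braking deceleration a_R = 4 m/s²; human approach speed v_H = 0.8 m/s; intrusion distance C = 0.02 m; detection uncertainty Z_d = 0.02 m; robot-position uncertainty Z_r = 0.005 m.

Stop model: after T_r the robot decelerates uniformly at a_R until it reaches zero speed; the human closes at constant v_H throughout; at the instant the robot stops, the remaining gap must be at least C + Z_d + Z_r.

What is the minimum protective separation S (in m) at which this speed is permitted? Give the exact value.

stop time T_s = (12/5)/4 = 0.6000 s
reaction-phase robot travel = 2.4000·0.2500 = 0.6000 m
robot under decel: 2.4000²/(2·4.0000) = 0.7200 m
human over T_r+T_s: 0.8000·(0.2500+0.6000) = 0.6800 m
C+Z_d+Z_r = 0.0200+0.0200+0.0050 = 0.0450 m
S_min ≈ 0.6000+0.7200+0.6800+0.0450  ⇒  S_min = 409/200 m

S_min = 409/200 m = 2.0450 m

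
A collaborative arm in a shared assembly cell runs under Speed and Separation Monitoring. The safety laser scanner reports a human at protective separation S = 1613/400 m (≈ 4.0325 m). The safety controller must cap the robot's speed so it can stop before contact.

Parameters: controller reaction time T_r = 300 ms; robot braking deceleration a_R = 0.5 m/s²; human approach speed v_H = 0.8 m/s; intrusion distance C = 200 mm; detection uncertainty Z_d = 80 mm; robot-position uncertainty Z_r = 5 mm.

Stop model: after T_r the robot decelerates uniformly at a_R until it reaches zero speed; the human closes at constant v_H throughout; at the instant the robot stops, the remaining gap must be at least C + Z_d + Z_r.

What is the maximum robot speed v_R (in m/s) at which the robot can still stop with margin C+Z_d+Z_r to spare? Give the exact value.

quadratic (1)·v² + (19/10)·v + (-1403/400) = 0
  disc = (19/10)² − 4·(1)·(-1403/400) = 441/25 ; √disc = 21/5
  v_R = (−(19/10) + 21/5) / (2·(1)) = 23/20 m/s
check:
stop time T_s = (23/20)/(1/2) = 2.3000 s
reaction-phase robot travel = 1.1500·0.3000 = 0.3450 m
braking distance = 1.1500²/(2·0.5000) = 1.3225 m
person approaches 0.8000·(0.3000+2.3000) = 2.0800 m
residual clearance needed = 0.2000+0.0800+0.0050 = 0.2850 m
sum ≈ 0.3450+1.3225+2.0800+0.2850 ≈ 4.0325 m = S ✓

v_R_max = 23/20 m/s = 1.1500 m/s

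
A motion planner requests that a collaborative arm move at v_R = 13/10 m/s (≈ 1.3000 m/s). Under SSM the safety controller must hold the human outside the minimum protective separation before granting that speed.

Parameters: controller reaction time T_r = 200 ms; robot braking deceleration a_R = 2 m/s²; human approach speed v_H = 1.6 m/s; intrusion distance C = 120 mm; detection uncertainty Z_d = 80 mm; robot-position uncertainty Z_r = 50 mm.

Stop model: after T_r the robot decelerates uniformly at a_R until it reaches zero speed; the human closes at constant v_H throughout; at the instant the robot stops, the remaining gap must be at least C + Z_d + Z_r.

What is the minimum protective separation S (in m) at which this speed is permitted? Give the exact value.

S_min = 917/400 m = 2.2925 m

T_s = v_R/a_R = (13/10)/2 = 0.6500 s
reaction-phase robot travel = 1.3000·0.2000 = 0.2600 m
robot covers 1.3000·0.6500 − ½·2.0000·0.6500² = 0.4225 m while stopping
human over T_r+T_s: 1.6000·(0.2000+0.6500) = 1.3600 m
margins: 0.1200+0.0800+0.0500 = 0.2500 m
S_min ≈ 0.2600+0.4225+1.3600+0.2500  ⇒  S_min = 917/400 m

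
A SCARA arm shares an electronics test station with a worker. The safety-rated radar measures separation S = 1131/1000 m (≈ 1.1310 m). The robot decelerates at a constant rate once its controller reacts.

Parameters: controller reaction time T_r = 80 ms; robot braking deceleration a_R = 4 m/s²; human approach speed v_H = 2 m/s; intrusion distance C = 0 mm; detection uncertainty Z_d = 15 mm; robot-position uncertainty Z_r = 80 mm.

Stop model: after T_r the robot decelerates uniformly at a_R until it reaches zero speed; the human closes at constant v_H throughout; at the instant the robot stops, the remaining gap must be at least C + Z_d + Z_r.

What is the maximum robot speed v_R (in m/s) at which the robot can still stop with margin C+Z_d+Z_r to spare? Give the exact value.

at the boundary: (1/8)·v² + (29/50)·v + (-219/250) = 0
  disc = (29/50)² − 4·(1/8)·(-219/250) = 484/625 ; √disc = 22/25
  v_R = (−(29/50) + 22/25) / (2·(1/8)) = 6/5 m/s
check:
T_s = v_R/a_R = (6/5)/4 = 0.3000 s
robot covers v_R·T_r = 1.2000·0.0800 = 0.0960 m before braking
robot covers 1.2000·0.3000 − ½·4.0000·0.3000² = 0.1800 m while stopping
human over T_r+T_s: 2.0000·(0.0800+0.3000) = 0.7600 m
margins: 0.0000+0.0150+0.0800 = 0.0950 m
sum ≈ 0.0960+0.1800+0.7600+0.0950 ≈ 1.1310 m = S ✓

v_R_max = 6/5 m/s = 1.2000 m/s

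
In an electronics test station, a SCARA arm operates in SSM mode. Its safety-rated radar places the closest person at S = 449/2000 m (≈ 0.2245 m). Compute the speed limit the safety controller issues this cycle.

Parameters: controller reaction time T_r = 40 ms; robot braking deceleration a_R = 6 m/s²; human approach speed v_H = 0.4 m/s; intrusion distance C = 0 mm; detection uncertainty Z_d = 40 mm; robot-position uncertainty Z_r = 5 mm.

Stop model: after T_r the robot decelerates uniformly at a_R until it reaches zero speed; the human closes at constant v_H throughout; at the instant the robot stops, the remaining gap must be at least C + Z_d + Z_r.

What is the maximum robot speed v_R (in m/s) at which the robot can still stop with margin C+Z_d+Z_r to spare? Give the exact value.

v_R_max = 9/10 m/s = 0.9000 m/s

quadratic (1/12)·v² + (8/75)·v + (-327/2000) = 0
  disc = (8/75)² − 4·(1/12)·(-327/2000) = 5929/90000 ; √disc = 77/300
  v_R = (−(8/75) + 77/300) / (2·(1/12)) = 9/10 m/s
check:
stop time T_s = (9/10)/6 = 0.1500 s
robot in T_r: 0.9000·0.0400 = 0.0360 m
robot under decel: 0.9000²/(2·6.0000) = 0.0675 m
person approaches 0.4000·(0.0400+0.1500) = 0.0760 m
C+Z_d+Z_r = 0.0000+0.0400+0.0050 = 0.0450 m
sum ≈ 0.0360+0.0675+0.0760+0.0450 ≈ 0.2245 m = S ✓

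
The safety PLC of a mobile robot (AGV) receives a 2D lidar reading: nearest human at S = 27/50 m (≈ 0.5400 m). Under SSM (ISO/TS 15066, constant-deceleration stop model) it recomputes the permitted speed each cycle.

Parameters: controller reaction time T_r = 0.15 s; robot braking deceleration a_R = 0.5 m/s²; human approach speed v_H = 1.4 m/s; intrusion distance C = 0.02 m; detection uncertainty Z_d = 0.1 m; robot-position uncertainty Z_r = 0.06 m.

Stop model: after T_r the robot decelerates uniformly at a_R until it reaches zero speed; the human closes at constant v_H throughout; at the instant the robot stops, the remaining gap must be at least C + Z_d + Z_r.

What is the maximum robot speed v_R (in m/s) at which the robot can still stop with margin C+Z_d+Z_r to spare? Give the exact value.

v_R_max = 1/20 m/s = 0.0500 m/s

collect terms ⇒ (1)·v_R² + (59/20)·v_R + (-3/20) = 0
  disc = (59/20)² − 4·(1)·(-3/20) = 3721/400 ; √disc = 61/20
  v_R = (−(59/20) + 61/20) / (2·(1)) = 1/20 m/s
check:
T_s = v_R/a_R = (1/20)/(1/2) = 0.1000 s
reaction-phase robot travel = 0.0500·0.1500 = 0.0075 m
braking distance = 0.0500²/(2·0.5000) = 0.0025 m
human closes 1.4000·0.2500 = 0.3500 m
residual clearance needed = 0.0200+0.1000+0.0600 = 0.1800 m
sum ≈ 0.0075+0.0025+0.3500+0.1800 ≈ 0.5400 m = S ✓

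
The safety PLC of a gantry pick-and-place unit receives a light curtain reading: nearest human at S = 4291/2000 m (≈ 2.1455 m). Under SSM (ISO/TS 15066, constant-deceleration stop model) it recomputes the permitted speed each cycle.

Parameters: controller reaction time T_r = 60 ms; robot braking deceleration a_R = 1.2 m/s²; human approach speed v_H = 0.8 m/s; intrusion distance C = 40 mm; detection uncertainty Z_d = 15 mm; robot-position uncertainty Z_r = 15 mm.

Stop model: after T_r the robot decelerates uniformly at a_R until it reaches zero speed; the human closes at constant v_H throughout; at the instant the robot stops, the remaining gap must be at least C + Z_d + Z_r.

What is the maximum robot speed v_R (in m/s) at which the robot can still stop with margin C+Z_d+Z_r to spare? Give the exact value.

v_R_max = 3/2 m/s = 1.5000 m/s

quadratic (5/12)·v² + (109/150)·v + (-811/400) = 0
  disc = (109/150)² − 4·(5/12)·(-811/400) = 351649/90000 ; √disc = 593/300
  v_R = (−(109/150) + 593/300) / (2·(5/12)) = 3/2 m/s
check:
T_s = v_R/a_R = (3/2)/(6/5) = 1.2500 s
robot covers v_R·T_r = 1.5000·0.0600 = 0.0900 m before braking
robot under decel: 1.5000²/(2·1.2000) = 0.9375 m
person approaches 0.8000·(0.0600+1.2500) = 1.0480 m
margins: 0.0400+0.0150+0.0150 = 0.0700 m
sum ≈ 0.0900+0.9375+1.0480+0.0700 ≈ 2.1455 m = S ✓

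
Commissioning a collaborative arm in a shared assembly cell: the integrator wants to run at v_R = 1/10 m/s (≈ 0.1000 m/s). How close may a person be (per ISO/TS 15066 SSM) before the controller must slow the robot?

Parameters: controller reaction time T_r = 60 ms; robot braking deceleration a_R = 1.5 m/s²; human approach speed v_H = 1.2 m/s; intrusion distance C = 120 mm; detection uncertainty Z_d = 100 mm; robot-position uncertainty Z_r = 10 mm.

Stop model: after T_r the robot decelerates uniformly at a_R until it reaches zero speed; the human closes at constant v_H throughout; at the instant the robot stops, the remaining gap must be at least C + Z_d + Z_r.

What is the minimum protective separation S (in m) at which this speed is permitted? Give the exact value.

T_s = v_R/a_R = (1/10)/(3/2) = 0.0667 s
robot covers v_R·T_r = 0.1000·0.0600 = 0.0060 m before braking
robot under decel: 0.1000²/(2·1.5000) = 0.0033 m
human closes 1.2000·0.1267 = 0.1520 m
C+Z_d+Z_r = 0.1200+0.1000+0.0100 = 0.2300 m
S_min ≈ 0.0060+0.0033+0.1520+0.2300  ⇒  S_min = 587/1500 m

S_min = 587/1500 m = 0.3913 m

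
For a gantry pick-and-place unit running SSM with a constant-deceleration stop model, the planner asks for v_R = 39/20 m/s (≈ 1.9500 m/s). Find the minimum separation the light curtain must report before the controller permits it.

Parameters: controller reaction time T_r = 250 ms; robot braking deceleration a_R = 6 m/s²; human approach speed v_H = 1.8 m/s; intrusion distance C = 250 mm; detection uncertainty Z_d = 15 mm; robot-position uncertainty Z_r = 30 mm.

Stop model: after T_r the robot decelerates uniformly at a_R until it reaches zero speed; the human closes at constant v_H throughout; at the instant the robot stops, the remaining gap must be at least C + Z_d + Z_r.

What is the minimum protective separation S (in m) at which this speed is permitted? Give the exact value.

stop time T_s = (39/20)/6 = 0.3250 s
robot in T_r: 1.9500·0.2500 = 0.4875 m
robot under decel: 1.9500²/(2·6.0000) = 0.3169 m
person approaches 1.8000·(0.2500+0.3250) = 1.0350 m
C+Z_d+Z_r = 0.2500+0.0150+0.0300 = 0.2950 m
S_min ≈ 0.4875+0.3169+1.0350+0.2950  ⇒  S_min = 683/320 m

S_min = 683/320 m = 2.1344 m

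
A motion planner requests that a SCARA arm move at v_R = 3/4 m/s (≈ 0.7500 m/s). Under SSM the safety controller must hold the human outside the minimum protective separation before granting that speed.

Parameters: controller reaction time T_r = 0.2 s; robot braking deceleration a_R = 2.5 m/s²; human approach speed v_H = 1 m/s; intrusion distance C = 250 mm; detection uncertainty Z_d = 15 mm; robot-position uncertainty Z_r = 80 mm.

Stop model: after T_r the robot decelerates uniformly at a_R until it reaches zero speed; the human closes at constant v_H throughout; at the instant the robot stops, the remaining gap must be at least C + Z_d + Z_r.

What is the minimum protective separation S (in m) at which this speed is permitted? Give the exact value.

S_min = 443/400 m = 1.1075 m

stop time T_s = (3/4)/(5/2) = 0.3000 s
robot covers v_R·T_r = 0.7500·0.2000 = 0.1500 m before braking
robot covers 0.7500·0.3000 − ½·2.5000·0.3000² = 0.1125 m while stopping
human over T_r+T_s: 1.0000·(0.2000+0.3000) = 0.5000 m
C+Z_d+Z_r = 0.2500+0.0150+0.0800 = 0.3450 m
S_min ≈ 0.1500+0.1125+0.5000+0.3450  ⇒  S_min = 443/400 m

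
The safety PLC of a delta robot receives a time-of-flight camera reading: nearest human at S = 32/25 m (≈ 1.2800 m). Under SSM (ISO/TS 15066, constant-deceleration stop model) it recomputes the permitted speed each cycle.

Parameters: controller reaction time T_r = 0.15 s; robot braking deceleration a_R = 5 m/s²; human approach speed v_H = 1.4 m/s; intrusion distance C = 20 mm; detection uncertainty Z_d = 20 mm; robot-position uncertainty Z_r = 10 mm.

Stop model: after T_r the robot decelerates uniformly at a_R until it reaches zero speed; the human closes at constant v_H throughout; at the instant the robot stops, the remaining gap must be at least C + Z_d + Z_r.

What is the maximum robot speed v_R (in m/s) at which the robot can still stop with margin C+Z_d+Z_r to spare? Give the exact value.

at the boundary: (1/10)·v² + (43/100)·v + (-51/50) = 0
  disc = (43/100)² − 4·(1/10)·(-51/50) = 5929/10000 ; √disc = 77/100
  v_R = (−(43/100) + 77/100) / (2·(1/10)) = 17/10 m/s
check:
braking lasts T_s = (17/10)/5 = 0.3400 s
reaction-phase robot travel = 1.7000·0.1500 = 0.2550 m
robot covers 1.7000·0.3400 − ½·5.0000·0.3400² = 0.2890 m while stopping
human over T_r+T_s: 1.4000·(0.1500+0.3400) = 0.6860 m
margins: 0.0200+0.0200+0.0100 = 0.0500 m
sum ≈ 0.2550+0.2890+0.6860+0.0500 ≈ 1.2800 m = S ✓

v_R_max = 17/10 m/s = 1.7000 m/s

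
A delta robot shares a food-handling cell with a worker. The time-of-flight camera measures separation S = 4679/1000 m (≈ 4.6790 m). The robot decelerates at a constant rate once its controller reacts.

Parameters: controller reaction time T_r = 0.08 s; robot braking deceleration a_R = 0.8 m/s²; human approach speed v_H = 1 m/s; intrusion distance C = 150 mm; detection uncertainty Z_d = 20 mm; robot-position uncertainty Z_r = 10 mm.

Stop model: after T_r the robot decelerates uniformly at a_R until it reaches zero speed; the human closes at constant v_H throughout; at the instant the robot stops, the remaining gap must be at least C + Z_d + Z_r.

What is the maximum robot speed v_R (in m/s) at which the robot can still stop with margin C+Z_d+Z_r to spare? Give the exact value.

v_R_max = 9/5 m/s = 1.8000 m/s

collect terms ⇒ (5/8)·v_R² + (133/100)·v_R + (-4419/1000) = 0
  disc = (133/100)² − 4·(5/8)·(-4419/1000) = 32041/2500 ; √disc = 179/50
  v_R = (−(133/100) + 179/50) / (2·(5/8)) = 9/5 m/s
check:
stop time T_s = (9/5)/(4/5) = 2.2500 s
robot in T_r: 1.8000·0.0800 = 0.1440 m
robot covers 1.8000·2.2500 − ½·0.8000·2.2500² = 2.0250 m while stopping
human closes 1.0000·2.3300 = 2.3300 m
residual clearance needed = 0.1500+0.0200+0.0100 = 0.1800 m
sum ≈ 0.1440+2.0250+2.3300+0.1800 ≈ 4.6790 m = S ✓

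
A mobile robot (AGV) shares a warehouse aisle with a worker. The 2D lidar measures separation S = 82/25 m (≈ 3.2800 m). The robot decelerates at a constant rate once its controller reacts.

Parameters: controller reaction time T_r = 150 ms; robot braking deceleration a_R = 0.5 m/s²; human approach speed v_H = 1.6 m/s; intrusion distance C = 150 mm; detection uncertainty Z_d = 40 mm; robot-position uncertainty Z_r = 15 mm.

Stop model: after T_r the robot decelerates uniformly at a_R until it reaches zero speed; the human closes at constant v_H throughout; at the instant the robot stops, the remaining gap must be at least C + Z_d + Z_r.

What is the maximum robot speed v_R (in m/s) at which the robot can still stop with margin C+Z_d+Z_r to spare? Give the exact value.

quadratic (1)·v² + (67/20)·v + (-567/200) = 0
  disc = (67/20)² − 4·(1)·(-567/200) = 361/16 ; √disc = 19/4
  v_R = (−(67/20) + 19/4) / (2·(1)) = 7/10 m/s
check:
T_s = v_R/a_R = (7/10)/(1/2) = 1.4000 s
robot covers v_R·T_r = 0.7000·0.1500 = 0.1050 m before braking
braking distance = 0.7000²/(2·0.5000) = 0.4900 m
human over T_r+T_s: 1.6000·(0.1500+1.4000) = 2.4800 m
margins: 0.1500+0.0400+0.0150 = 0.2050 m
sum ≈ 0.1050+0.4900+2.4800+0.2050 ≈ 3.2800 m = S ✓

v_R_max = 7/10 m/s = 0.7000 m/s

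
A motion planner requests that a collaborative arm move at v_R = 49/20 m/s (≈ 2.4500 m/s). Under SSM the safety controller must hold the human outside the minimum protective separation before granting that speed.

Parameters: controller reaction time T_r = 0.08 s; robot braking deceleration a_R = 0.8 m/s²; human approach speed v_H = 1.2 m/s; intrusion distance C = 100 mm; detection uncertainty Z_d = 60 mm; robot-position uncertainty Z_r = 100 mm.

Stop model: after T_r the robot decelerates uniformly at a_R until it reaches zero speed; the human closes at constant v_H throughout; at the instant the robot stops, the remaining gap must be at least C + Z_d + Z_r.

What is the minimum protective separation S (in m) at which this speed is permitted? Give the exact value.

stop time T_s = (49/20)/(4/5) = 3.0625 s
reaction-phase robot travel = 2.4500·0.0800 = 0.1960 m
robot under decel: 2.4500²/(2·0.8000) = 3.7516 m
human closes 1.2000·3.1425 = 3.7710 m
residual clearance needed = 0.1000+0.0600+0.1000 = 0.2600 m
S_min ≈ 0.1960+3.7516+3.7710+0.2600  ⇒  S_min = 127657/16000 m

S_min = 127657/16000 m = 7.9786 m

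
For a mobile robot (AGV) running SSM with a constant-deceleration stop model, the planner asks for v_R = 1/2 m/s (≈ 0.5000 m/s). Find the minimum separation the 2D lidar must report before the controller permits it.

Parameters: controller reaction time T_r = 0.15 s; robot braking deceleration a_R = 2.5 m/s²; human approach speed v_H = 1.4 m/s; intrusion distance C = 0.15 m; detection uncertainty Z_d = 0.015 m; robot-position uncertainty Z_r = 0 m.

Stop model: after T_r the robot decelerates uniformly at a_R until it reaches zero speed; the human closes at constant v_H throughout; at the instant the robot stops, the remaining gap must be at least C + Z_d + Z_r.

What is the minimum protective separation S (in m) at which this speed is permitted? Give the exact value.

S_min = 39/50 m = 0.7800 m

T_s = v_R/a_R = (1/2)/(5/2) = 0.2000 s
robot covers v_R·T_r = 0.5000·0.1500 = 0.0750 m before braking
robot covers 0.5000·0.2000 − ½·2.5000·0.2000² = 0.0500 m while stopping
human closes 1.4000·0.3500 = 0.4900 m
C+Z_d+Z_r = 0.1500+0.0150+0.0000 = 0.1650 m
S_min ≈ 0.0750+0.0500+0.4900+0.1650  ⇒  S_min = 39/50 m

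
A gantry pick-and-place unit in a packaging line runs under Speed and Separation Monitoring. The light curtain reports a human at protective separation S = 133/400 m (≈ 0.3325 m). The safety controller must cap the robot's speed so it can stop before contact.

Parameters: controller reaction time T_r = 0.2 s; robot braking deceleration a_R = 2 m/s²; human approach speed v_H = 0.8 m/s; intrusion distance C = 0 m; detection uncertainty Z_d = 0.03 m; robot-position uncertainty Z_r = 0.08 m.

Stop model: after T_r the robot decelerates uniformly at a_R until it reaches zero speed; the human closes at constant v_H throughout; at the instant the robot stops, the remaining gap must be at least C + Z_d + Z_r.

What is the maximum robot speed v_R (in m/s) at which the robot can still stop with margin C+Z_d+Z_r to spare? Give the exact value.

at the boundary: (1/4)·v² + (3/5)·v + (-1/16) = 0
  disc = (3/5)² − 4·(1/4)·(-1/16) = 169/400 ; √disc = 13/20
  v_R = (−(3/5) + 13/20) / (2·(1/4)) = 1/10 m/s
check:
stop time T_s = (1/10)/2 = 0.0500 s
robot covers v_R·T_r = 0.1000·0.2000 = 0.0200 m before braking
robot covers 0.1000·0.0500 − ½·2.0000·0.0500² = 0.0025 m while stopping
person approaches 0.8000·(0.2000+0.0500) = 0.2000 m
residual clearance needed = 0.0000+0.0300+0.0800 = 0.1100 m
sum ≈ 0.0200+0.0025+0.2000+0.1100 ≈ 0.3325 m = S ✓

v_R_max = 1/10 m/s = 0.1000 m/s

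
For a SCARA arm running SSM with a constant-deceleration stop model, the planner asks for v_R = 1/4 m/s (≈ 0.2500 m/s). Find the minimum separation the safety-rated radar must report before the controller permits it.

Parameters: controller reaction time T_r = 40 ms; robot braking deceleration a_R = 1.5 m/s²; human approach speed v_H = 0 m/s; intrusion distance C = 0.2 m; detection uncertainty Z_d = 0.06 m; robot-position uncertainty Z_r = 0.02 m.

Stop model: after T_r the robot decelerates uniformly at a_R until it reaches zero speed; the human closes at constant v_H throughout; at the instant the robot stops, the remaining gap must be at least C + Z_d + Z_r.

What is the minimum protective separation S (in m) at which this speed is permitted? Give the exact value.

stop time T_s = (1/4)/(3/2) = 0.1667 s
reaction-phase robot travel = 0.2500·0.0400 = 0.0100 m
robot under decel: 0.2500²/(2·1.5000) = 0.0208 m
human over T_r+T_s: 0.0000·(0.0400+0.1667) = 0.0000 m
residual clearance needed = 0.2000+0.0600+0.0200 = 0.2800 m
S_min ≈ 0.0100+0.0208+0.0000+0.2800  ⇒  S_min = 373/1200 m

S_min = 373/1200 m = 0.3108 m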